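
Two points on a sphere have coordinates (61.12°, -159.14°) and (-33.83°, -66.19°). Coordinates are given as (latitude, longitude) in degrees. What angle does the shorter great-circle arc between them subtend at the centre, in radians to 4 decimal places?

With latitudes φ₁ = 61.120°, φ₂ = -33.830° and longitude difference Δλ = 92.950°:
cos c = sin φ₁ sin φ₂ + cos φ₁ cos φ₂ cos Δλ = (0.8756)(-0.5567) + (0.4830)(0.8307)(-0.0515) = -0.50814,
so c = arccos(-0.50814) = 2.10382 rad.
So the angular separation is 2.1038 rad.

2.1038 rad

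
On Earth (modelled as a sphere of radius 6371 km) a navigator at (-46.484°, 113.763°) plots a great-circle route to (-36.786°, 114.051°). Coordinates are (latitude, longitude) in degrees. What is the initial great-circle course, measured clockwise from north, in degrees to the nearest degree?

With φ₁ = -0.8113, φ₂ = -0.6420, Δλ = 0.0050 rad, the forward-azimuth formula gives
θ = atan2( sin Δλ cos φ₂ , cos φ₁ sin φ₂ − sin φ₁ cos φ₂ cos Δλ ) = atan2(0.0040, 0.1684) = 1.37°.
So the initial bearing is 1°.

1°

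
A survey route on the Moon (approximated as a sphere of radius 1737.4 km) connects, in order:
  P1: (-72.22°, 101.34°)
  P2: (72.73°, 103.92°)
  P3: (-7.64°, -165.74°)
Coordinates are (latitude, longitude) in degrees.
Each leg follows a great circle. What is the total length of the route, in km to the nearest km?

7349 km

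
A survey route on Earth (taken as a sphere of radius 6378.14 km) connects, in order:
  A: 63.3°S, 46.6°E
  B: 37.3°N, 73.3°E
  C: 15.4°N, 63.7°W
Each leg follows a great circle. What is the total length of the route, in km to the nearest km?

Leg A→B: central angle 1.7947 rad, distance 11447.0 km.
Leg B→C: central angle 1.9823 rad, distance 12643.2 km.
Total: 11447.0 + 12643.2 ≈ 24090 km.

24090 km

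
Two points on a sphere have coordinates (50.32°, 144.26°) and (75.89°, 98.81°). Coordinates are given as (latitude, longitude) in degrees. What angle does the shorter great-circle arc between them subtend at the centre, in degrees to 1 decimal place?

In radians: φ₁ = 0.8782, φ₂ = 1.3245, Δλ = -45.450° = -0.7933 rad.
cos c = sin φ₁ sin φ₂ + cos φ₁ cos φ₂ cos Δλ = (0.7696)(0.9698) + (0.6385)(0.2438)(0.7015) = 0.85560,
so c = arccos(0.85560) = 0.54409 rad.
So the angular separation is 31.2°.

31.2°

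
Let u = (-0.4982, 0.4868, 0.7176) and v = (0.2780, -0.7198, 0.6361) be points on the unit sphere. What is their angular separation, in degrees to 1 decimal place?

u·v = -0.0324; |u| = 1.0001, |v| = 1.0000.
cos θ = (u·v)/(|u||v|) = -0.0324, so θ = 91.9°.

91.9°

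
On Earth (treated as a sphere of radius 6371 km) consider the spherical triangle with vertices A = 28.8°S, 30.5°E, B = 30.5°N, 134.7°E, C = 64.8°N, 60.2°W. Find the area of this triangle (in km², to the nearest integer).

Side lengths (central angles): a = 1.4659, b = 2.0269, c = 2.0150 rad; semiperimeter s = 2.7539.
By l'Huilier's theorem, tan(E/4) = √[tan(s/2) tan((s−a)/2) tan((s−b)/2) tan((s−c)/2)], giving spherical excess E = 2.5755 rad.
Area = E·R² = 2.5755 × (6371)² ≈ 104536722 km².

104536722 km²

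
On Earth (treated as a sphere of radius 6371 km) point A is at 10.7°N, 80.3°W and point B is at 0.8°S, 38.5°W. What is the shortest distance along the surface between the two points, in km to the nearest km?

In radians: φ₁ = 0.1868, φ₂ = -0.0140, Δλ = 41.800° = 0.7295 rad.
Haversine: a = sin²(Δφ/2) + cos φ₁ cos φ₂ sin²(Δλ/2) = 0.0100 + (0.9826)(0.9999)(0.1273) = 0.13507.
Central angle c = 2·arcsin(√a) = 0.75269 rad.
Distance = R·c = 6371 × 0.7527 ≈ 4795 km.

4795 km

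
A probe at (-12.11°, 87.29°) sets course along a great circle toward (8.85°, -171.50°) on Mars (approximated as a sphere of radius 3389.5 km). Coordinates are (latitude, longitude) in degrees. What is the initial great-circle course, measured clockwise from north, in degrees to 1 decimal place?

Δλ = 101.210° = 1.7664 rad.
y = sin Δλ · cos φ₂ = (0.9809)(0.9881) = 0.9692
x = cos φ₁ sin φ₂ − sin φ₁ cos φ₂ cos Δλ = (0.9777)(0.1538) − (-0.2098)(0.9881)(-0.1944) = 0.1101
θ = atan2(y, x) = 83.52°, so the bearing is 83.5°.

83.5°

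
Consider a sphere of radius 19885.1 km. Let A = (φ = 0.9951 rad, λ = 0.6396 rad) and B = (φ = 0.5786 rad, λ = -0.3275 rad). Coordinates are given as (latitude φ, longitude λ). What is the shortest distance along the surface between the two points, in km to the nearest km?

In radians: φ₁ = 0.9951, φ₂ = 0.5786, Δλ = -55.411° = -0.9671 rad.
cos c = sin φ₁ sin φ₂ + cos φ₁ cos φ₂ cos Δλ = (0.8388)(0.5469) + (0.5444)(0.8372)(0.5677) = 0.71746,
so c = arccos(0.71746) = 0.77064 rad.
Distance = R·c = 19885.1 × 0.7706 ≈ 15324 km.

15324 km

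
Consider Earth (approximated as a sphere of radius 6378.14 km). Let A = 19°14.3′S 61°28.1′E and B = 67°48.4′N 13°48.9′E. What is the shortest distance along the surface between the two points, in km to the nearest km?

10433 km

Let φ₁ = -0.3358 rad, φ₂ = 1.1834 rad, and Δλ = -0.8317 rad.
Haversine: a = sin²(Δφ/2) + cos φ₁ cos φ₂ sin²(Δλ/2) = 0.4742 + (0.9442)(0.3777)(0.1632) = 0.53243.
Central angle c = 2·arcsin(√a) = 1.63569 rad.
Distance = R·c = 6378.14 × 1.6357 ≈ 10433 km.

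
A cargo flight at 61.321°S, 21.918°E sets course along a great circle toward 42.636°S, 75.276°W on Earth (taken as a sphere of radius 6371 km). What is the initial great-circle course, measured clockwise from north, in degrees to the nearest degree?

241°

Δλ = -97.194° = -1.6964 rad.
y = sin Δλ · cos φ₂ = (-0.9921)(0.7357) = -0.7299
x = cos φ₁ sin φ₂ − sin φ₁ cos φ₂ cos Δλ = (0.4799)(-0.6773) − (-0.8773)(0.7357)(-0.1252) = -0.4059
θ = atan2(y, x) = -119.08°; adding 360° gives 241°.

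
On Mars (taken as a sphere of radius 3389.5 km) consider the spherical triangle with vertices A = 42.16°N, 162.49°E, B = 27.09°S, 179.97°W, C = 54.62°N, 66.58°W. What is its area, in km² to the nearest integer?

12733688 km²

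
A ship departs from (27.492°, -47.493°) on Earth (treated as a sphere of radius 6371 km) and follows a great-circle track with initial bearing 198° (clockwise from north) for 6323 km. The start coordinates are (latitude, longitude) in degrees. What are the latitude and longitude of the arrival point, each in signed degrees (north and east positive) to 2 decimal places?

-27.01°, -64.38°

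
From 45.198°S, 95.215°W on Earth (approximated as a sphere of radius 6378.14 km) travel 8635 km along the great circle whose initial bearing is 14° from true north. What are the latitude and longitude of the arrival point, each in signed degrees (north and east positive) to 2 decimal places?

Angular distance δ = d/R = 8635/6378.14 = 1.35384 rad; initial bearing θ = 0.2443 rad.
sin φ₂ = sin φ₁ cos δ + cos φ₁ sin δ cos θ = (-0.7095)(0.2153) + (0.7047)(0.9766)(0.9703) = 0.5150, so φ₂ = 31.00°.
Δλ = atan2(sin θ sin δ cos φ₁, cos δ − sin φ₁ sin φ₂) = atan2(0.1665, 0.5806) = 15.998°.
λ₂ = -95.215° + 15.998° = -79.22°.

31.00°, -79.22°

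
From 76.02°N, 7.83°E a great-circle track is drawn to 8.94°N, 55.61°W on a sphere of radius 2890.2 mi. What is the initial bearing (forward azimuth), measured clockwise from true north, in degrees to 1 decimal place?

246.1°

With φ₁ = 1.3268, φ₂ = 0.1560, Δλ = -1.1072 rad, the forward-azimuth formula gives
θ = atan2( sin Δλ cos φ₂ , cos φ₁ sin φ₂ − sin φ₁ cos φ₂ cos Δλ ) = atan2(-0.8836, -0.3911) = -113.87°.
Adding 360° brings this into [0°, 360°): 246.1°.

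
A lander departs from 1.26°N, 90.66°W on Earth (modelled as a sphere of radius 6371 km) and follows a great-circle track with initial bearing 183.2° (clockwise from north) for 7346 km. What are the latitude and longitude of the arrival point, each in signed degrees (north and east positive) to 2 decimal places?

Angular distance δ = d/R = 7346/6371 = 1.15304 rad; initial bearing θ = 3.1974 rad.
sin φ₂ = sin φ₁ cos δ + cos φ₁ sin δ cos θ = (0.0220)(0.4057) + (0.9998)(0.9140)(-0.9984) = -0.9034, so φ₂ = -64.61°.
Δλ = atan2(sin θ sin δ cos φ₁, cos δ − sin φ₁ sin φ₂) = atan2(-0.0510, 0.4256) = -6.835°.
λ₂ = -90.660° − 6.835° = -97.49°.

-64.61°, -97.49°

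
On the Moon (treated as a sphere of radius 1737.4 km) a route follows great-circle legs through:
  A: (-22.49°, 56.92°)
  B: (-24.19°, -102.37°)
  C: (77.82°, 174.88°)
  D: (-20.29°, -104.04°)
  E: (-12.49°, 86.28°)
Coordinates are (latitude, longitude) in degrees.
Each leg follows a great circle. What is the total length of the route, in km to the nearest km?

Leg A→B: central angle 2.2544 rad, distance 3916.8 km.
Leg B→C: central angle 1.9565 rad, distance 3399.3 km.
Leg C→D: central angle 1.8842 rad, distance 3273.6 km.
Leg D→E: central angle 2.5427 rad, distance 4417.6 km.
Total: 3916.8 + 3399.3 + 3273.6 + 4417.6 ≈ 15007 km.

15007 km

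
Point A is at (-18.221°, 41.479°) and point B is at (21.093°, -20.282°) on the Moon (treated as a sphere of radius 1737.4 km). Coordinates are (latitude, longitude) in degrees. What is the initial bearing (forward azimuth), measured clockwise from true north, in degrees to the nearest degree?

300°

With φ₁ = -0.3180, φ₂ = 0.3681, Δλ = -1.0779 rad, the forward-azimuth formula gives
θ = atan2( sin Δλ cos φ₂ , cos φ₁ sin φ₂ − sin φ₁ cos φ₂ cos Δλ ) = atan2(-0.8220, 0.4799) = -59.72°.
Adding 360° brings this into [0°, 360°): 300°.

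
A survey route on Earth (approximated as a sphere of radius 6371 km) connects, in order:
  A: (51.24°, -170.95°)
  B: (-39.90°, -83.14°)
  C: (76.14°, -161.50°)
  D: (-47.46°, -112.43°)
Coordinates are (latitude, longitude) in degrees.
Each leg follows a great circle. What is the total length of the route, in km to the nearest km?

41386 km

Leg A→B: central angle 2.0735 rad, distance 13210.5 km.
Leg B→C: central angle 2.1965 rad, distance 13994.1 km.
Leg C→D: central angle 2.2259 rad, distance 14181.2 km.
Total: 13210.5 + 13994.1 + 14181.2 ≈ 41386 km.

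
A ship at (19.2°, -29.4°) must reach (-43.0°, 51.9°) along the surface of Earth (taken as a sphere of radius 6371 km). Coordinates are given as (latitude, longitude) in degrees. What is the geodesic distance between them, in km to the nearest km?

In radians: φ₁ = 0.3351, φ₂ = -0.7505, Δλ = 81.300° = 1.4190 rad.
cos c = sin φ₁ sin φ₂ + cos φ₁ cos φ₂ cos Δλ = (0.3289)(-0.6820) + (0.9444)(0.7314)(0.1513) = -0.11981,
so c = arccos(-0.11981) = 1.69090 rad.
Distance = R·c = 6371 × 1.6909 ≈ 10773 km.

10773 km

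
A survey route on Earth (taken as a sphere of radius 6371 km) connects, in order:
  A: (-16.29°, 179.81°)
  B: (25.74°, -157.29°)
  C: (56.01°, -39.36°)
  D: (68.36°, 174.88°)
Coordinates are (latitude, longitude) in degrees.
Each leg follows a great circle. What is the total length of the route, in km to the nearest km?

Leg A→B: central angle 0.8303 rad, distance 5289.9 km.
Leg B→C: central angle 1.4463 rad, distance 9214.1 km.
Leg C→D: central angle 0.9270 rad, distance 5905.7 km.
Total: 5289.9 + 9214.1 + 5905.7 ≈ 20410 km.

20410 km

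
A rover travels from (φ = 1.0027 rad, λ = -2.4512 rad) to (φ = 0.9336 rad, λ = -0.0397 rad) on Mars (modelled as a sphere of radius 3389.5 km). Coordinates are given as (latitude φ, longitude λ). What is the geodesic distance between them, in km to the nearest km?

3784 km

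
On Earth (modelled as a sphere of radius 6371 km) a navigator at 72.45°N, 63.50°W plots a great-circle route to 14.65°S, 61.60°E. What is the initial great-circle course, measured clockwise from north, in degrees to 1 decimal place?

With φ₁ = 1.2645, φ₂ = -0.2557, Δλ = 2.1834 rad, the forward-azimuth formula gives
θ = atan2( sin Δλ cos φ₂ , cos φ₁ sin φ₂ − sin φ₁ cos φ₂ cos Δλ ) = atan2(0.7916, 0.4542) = 60.15°.
So the initial bearing is 60.2°.

60.2°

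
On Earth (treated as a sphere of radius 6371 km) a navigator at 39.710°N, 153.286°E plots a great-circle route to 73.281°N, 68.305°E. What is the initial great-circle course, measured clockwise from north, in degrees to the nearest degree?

338°

Δλ = -84.981° = -1.4832 rad.
y = sin Δλ · cos φ₂ = (-0.9962)(0.2877) = -0.2866
x = cos φ₁ sin φ₂ − sin φ₁ cos φ₂ cos Δλ = (0.7693)(0.9577) − (0.6389)(0.2877)(0.0875) = 0.7207
θ = atan2(y, x) = -21.68°; adding 360° gives 338°.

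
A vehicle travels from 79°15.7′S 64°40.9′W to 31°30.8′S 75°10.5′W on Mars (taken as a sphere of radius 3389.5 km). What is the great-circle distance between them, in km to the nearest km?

2837 km

With latitudes φ₁ = -79.262°, φ₂ = -31.513° and longitude difference Δλ = -10.493°:
cos c = sin φ₁ sin φ₂ + cos φ₁ cos φ₂ cos Δλ = (-0.9825)(-0.5227) + (0.1863)(0.8525)(0.9833) = 0.66973,
so c = arccos(0.66973) = 0.83695 rad.
Distance = R·c = 3389.5 × 0.8369 ≈ 2837 km.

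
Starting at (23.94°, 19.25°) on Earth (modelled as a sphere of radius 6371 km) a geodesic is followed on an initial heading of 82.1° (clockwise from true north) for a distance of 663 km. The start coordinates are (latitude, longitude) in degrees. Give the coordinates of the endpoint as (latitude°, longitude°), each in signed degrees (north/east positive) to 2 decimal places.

24.62°, 25.75°

Angular distance δ = d/R = 663/6371 = 0.10407 rad; initial bearing θ = 1.4329 rad.
sin φ₂ = sin φ₁ cos δ + cos φ₁ sin δ cos θ = (0.4058)(0.9946) + (0.9140)(0.1039)(0.1374) = 0.4166, so φ₂ = 24.62°.
Δλ = atan2(sin θ sin δ cos φ₁, cos δ − sin φ₁ sin φ₂) = atan2(0.0940, 0.8255) = 6.499°.
λ₂ = 19.250° + 6.499° = 25.75°.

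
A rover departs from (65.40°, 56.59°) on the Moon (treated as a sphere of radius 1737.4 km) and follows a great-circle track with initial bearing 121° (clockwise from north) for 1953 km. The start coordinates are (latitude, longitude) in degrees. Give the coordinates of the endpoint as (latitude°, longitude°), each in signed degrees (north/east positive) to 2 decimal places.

Angular distance δ = d/R = 1953/1737.4 = 1.12409 rad; initial bearing θ = 2.1118 rad.
sin φ₂ = sin φ₁ cos δ + cos φ₁ sin δ cos θ = (0.9092)(0.4320) + (0.4163)(0.9019)(-0.5150) = 0.1994, so φ₂ = 11.50°.
Δλ = atan2(sin θ sin δ cos φ₁, cos δ − sin φ₁ sin φ₂) = atan2(0.3218, 0.2507) = 52.083°.
λ₂ = 56.590° + 52.083° = 108.67°.

11.50°, 108.67°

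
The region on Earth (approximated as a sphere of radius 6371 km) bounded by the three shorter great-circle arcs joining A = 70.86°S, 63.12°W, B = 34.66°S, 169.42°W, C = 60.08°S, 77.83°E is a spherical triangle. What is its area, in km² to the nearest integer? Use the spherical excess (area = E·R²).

20453826 km²

Side lengths (central angles): a = 1.2300, b = 0.8068, c = 1.0910 rad; semiperimeter s = 1.5639.
By l'Huilier's theorem, tan(E/4) = √[tan(s/2) tan((s−a)/2) tan((s−b)/2) tan((s−c)/2)], giving spherical excess E = 0.5039 rad.
Area = E·R² = 0.5039 × (6371)² ≈ 20453826 km².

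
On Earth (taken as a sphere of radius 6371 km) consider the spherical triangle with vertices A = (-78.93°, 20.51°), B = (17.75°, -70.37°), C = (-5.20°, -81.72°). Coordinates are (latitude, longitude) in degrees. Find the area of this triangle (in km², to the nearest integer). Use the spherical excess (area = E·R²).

Side lengths (central angles): a = 0.4457, b = 1.5223, c = 1.8776 rad; semiperimeter s = 1.9228.
By l'Huilier's theorem, tan(E/4) = √[tan(s/2) tan((s−a)/2) tan((s−b)/2) tan((s−c)/2)], giving spherical excess E = 0.3089 rad.
Area = E·R² = 0.3089 × (6371)² ≈ 12540133 km².

12540133 km²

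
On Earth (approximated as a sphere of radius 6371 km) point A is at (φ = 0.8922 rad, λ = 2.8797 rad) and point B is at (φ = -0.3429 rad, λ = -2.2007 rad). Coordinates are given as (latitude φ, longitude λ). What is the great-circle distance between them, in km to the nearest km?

In radians: φ₁ = 0.8922, φ₂ = -0.3429, Δλ = 68.915° = 1.2028 rad.
cos c = sin φ₁ sin φ₂ + cos φ₁ cos φ₂ cos Δλ = (0.7785)(-0.3362) + (0.6277)(0.9418)(0.3598) = -0.04906,
so c = arccos(-0.04906) = 1.61987 rad.
Distance = R·c = 6371 × 1.6199 ≈ 10320 km.

10320 km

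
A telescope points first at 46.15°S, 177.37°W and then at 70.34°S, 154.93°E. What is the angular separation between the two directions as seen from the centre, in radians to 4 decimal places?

With latitudes φ₁ = -46.150°, φ₂ = -70.340° and longitude difference Δλ = -27.700°:
Haversine: a = sin²(Δφ/2) + cos φ₁ cos φ₂ sin²(Δλ/2) = 0.0439 + (0.6928)(0.3364)(0.0573) = 0.05726.
Central angle c = 2·arcsin(√a) = 0.48327 rad.
So the angular separation is 0.4833 rad.

0.4833 rad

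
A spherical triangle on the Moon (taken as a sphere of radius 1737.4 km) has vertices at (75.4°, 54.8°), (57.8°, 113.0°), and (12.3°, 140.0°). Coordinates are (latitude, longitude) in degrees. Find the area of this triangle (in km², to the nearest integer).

99238 km²

Side lengths (central angles): a = 0.8709, b = 1.3420, c = 0.4742 rad; semiperimeter s = 1.3436.
By l'Huilier's theorem, tan(E/4) = √[tan(s/2) tan((s−a)/2) tan((s−b)/2) tan((s−c)/2)], giving spherical excess E = 0.0329 rad.
Area = E·R² = 0.0329 × (1737.4)² ≈ 99238 km².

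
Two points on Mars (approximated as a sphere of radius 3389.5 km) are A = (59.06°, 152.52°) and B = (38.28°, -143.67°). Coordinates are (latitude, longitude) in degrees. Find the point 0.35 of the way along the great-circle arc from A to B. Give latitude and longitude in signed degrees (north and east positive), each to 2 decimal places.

56.10°, -178.51°

Central angle δ = 0.7820 rad. Interpolating on the sphere with fraction f = 0.35:
P = [sin((1−f)δ)·A + sin(fδ)·B] / sin δ = 0.6906·A + 0.3836·B in Cartesian coordinates,
giving P = (-0.5576, -0.0145, 0.8300), i.e. latitude 56.10°, longitude -178.51°.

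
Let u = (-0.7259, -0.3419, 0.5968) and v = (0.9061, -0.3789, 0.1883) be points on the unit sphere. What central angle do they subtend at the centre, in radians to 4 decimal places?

u·v = -0.4158; |u| = 1.0000, |v| = 1.0000.
cos θ = (u·v)/(|u||v|) = -0.4158, so θ = 1.9996 rad.

1.9996 rad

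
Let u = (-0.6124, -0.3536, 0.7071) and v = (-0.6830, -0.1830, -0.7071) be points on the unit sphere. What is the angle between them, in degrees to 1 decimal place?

u·v = -0.0170; |u| = 1.0000, |v| = 1.0000.
cos θ = (u·v)/(|u||v|) = -0.0170, so θ = 91.0°.

91.0°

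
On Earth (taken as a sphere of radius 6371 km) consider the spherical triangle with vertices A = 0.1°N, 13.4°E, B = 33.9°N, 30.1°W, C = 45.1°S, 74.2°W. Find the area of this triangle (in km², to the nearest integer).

36407722 km²

Side lengths (central angles): a = 1.5451, b = 1.5425, c = 0.9235 rad; semiperimeter s = 2.0055.
By l'Huilier's theorem, tan(E/4) = √[tan(s/2) tan((s−a)/2) tan((s−b)/2) tan((s−c)/2)], giving spherical excess E = 0.8970 rad.
Area = E·R² = 0.8970 × (6371)² ≈ 36407722 km².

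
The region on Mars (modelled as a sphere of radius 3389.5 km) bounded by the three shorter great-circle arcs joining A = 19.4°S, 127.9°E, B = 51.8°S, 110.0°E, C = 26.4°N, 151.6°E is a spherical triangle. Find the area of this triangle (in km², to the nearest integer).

Side lengths (central angles): a = 1.5060, b = 0.8945, c = 0.6162 rad; semiperimeter s = 1.5083.
By l'Huilier's theorem, tan(E/4) = √[tan(s/2) tan((s−a)/2) tan((s−b)/2) tan((s−c)/2)], giving spherical excess E = 0.0518 rad.
Area = E·R² = 0.0518 × (3389.5)² ≈ 595639 km².

595639 km²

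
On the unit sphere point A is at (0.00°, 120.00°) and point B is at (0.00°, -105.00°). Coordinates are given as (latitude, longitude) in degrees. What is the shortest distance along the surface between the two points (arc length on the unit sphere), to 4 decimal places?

With latitudes φ₁ = 0.000°, φ₂ = 0.000° and longitude difference Δλ = 135.000°:
cos c = sin φ₁ sin φ₂ + cos φ₁ cos φ₂ cos Δλ = (0.0000)(0.0000) + (1.0000)(1.0000)(-0.7071) = -0.70711,
so c = arccos(-0.70711) = 2.35619 rad.
On the unit sphere the arc length equals the central angle: 2.3562.

2.3562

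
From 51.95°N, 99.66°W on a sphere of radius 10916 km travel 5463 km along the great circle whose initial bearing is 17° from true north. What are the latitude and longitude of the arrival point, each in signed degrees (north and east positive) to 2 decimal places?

Angular distance δ = d/R = 5463/10916 = 0.50046 rad; initial bearing θ = 0.2967 rad.
sin φ₂ = sin φ₁ cos δ + cos φ₁ sin δ cos θ = (0.7875)(0.8774) + (0.6163)(0.4798)(0.9563) = 0.9737, so φ₂ = 76.84°.
Δλ = atan2(sin θ sin δ cos φ₁, cos δ − sin φ₁ sin φ₂) = atan2(0.0865, 0.1106) = 38.022°.
λ₂ = -99.660° + 38.022° = -61.64°.

76.84°, -61.64°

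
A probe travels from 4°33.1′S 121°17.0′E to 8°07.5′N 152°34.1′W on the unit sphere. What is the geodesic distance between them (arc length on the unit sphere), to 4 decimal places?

1.5157

In radians: φ₁ = -0.0794, φ₂ = 0.1418, Δλ = 86.148° = 1.5036 rad.
cos c = sin φ₁ sin φ₂ + cos φ₁ cos φ₂ cos Δλ = (-0.0794)(0.1413) + (0.9968)(0.9900)(0.0672) = 0.05507,
so c = arccos(0.05507) = 1.51569 rad.
On the unit sphere the arc length equals the central angle: 1.5157.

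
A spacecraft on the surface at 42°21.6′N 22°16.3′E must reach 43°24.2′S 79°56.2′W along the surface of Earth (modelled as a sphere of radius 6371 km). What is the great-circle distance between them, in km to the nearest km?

13922 km

In radians: φ₁ = 0.7393, φ₂ = -0.7575, Δλ = -102.208° = -1.7839 rad.
cos c = sin φ₁ sin φ₂ + cos φ₁ cos φ₂ cos Δλ = (0.6738)(-0.6871) + (0.7389)(0.7265)(-0.2115) = -0.57651,
so c = arccos(-0.57651) = 2.18524 rad.
Distance = R·c = 6371 × 2.1852 ≈ 13922 km.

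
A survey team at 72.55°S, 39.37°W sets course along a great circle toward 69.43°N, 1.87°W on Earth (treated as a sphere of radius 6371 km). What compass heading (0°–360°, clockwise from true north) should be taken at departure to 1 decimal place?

With φ₁ = -1.2662, φ₂ = 1.2118, Δλ = 0.6545 rad, the forward-azimuth formula gives
θ = atan2( sin Δλ cos φ₂ , cos φ₁ sin φ₂ − sin φ₁ cos φ₂ cos Δλ ) = atan2(0.2139, 0.5467) = 21.37°.
So the initial bearing is 21.4°.

21.4°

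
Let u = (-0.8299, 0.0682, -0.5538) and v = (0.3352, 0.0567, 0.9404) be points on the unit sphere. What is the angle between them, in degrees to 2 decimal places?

u·v = -0.7951; |u| = 1.0000, |v| = 1.0000.
cos θ = (u·v)/(|u||v|) = -0.7951, so θ = 142.67°.

142.67°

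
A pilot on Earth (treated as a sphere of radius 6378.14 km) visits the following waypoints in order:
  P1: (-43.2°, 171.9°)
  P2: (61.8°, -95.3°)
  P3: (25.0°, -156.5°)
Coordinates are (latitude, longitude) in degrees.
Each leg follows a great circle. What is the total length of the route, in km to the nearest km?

20367 km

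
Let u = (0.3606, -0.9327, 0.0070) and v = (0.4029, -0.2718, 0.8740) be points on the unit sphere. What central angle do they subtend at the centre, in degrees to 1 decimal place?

66.1°

u·v = 0.4049; |u| = 1.0000, |v| = 1.0000.
cos θ = (u·v)/(|u||v|) = 0.4049, so θ = 66.1°.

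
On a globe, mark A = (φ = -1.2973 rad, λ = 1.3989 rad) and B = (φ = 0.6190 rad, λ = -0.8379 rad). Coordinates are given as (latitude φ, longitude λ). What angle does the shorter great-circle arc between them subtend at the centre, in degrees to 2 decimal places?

133.99°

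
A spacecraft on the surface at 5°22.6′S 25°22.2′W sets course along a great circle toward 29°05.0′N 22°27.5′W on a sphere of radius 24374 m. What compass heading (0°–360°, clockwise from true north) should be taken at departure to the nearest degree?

4°

Δλ = 2.912° = 0.0508 rad.
y = sin Δλ · cos φ₂ = (0.0508)(0.8739) = 0.0444
x = cos φ₁ sin φ₂ − sin φ₁ cos φ₂ cos Δλ = (0.9956)(0.4861) − (-0.0937)(0.8739)(0.9987) = 0.5657
θ = atan2(y, x) = 4.49°, so the bearing is 4°.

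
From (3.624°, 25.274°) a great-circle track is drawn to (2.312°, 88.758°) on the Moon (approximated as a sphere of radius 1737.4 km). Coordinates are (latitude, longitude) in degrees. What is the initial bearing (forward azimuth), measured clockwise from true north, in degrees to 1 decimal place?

Δλ = 63.484° = 1.1080 rad.
y = sin Δλ · cos φ₂ = (0.8948)(0.9992) = 0.8941
x = cos φ₁ sin φ₂ − sin φ₁ cos φ₂ cos Δλ = (0.9980)(0.0403) − (0.0632)(0.9992)(0.4464) = 0.0121
θ = atan2(y, x) = 89.23°, so the bearing is 89.2°.

89.2°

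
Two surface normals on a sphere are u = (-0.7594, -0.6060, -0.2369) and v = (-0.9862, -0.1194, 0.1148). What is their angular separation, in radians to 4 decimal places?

u·v = 0.7941; |u| = 1.0000, |v| = 1.0000.
cos θ = (u·v)/(|u||v|) = 0.7941, so θ = 0.6533 rad.

0.6533 rad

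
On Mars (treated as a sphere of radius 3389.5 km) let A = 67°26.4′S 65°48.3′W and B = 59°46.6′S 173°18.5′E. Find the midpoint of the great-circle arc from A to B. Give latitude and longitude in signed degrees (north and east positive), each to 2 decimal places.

The central angle between A and B is δ = 0.7971 rad.
With f = 0.5, the slerp weights are sin((1−f)δ)/sin δ = 0.5425 and sin(fδ)/sin δ = 0.5425.
Weighted sum of the unit vectors: (0.5425)·(0.1572,-0.3499,-0.9235) + (0.5425)·(-0.4999,0.0587,-0.8641) = (-0.1859, -0.1580, -0.9698).
Converting back: φ = atan2(z, √(x²+y²)) = -75.88°, λ = atan2(y, x) = -139.64°.

-75.88°, -139.64°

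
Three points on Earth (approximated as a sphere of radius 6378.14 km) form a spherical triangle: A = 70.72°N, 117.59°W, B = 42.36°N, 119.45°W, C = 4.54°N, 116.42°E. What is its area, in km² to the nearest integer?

22448710 km²

Side lengths (central angles): a = 1.9390, b = 1.6898, c = 0.4952 rad; semiperimeter s = 2.0620.
By l'Huilier's theorem, tan(E/4) = √[tan(s/2) tan((s−a)/2) tan((s−b)/2) tan((s−c)/2)], giving spherical excess E = 0.5518 rad.
Area = E·R² = 0.5518 × (6378.14)² ≈ 22448710 km².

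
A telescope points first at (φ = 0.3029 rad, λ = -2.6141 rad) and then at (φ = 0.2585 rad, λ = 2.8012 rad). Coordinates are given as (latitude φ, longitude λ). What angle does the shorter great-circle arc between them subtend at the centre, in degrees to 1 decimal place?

Let φ₁ = 0.3029 rad, φ₂ = 0.2585 rad, and Δλ = -0.8679 rad.
Haversine: a = sin²(Δφ/2) + cos φ₁ cos φ₂ sin²(Δλ/2) = 0.0005 + (0.9545)(0.9668)(0.1768) = 0.16362.
Central angle c = 2·arcsin(√a) = 0.83286 rad.
So the angular separation is 47.7°.

47.7°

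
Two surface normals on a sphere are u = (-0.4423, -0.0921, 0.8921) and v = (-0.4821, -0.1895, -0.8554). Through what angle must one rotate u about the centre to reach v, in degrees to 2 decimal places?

122.17°

u·v = -0.5324; |u| = 1.0000, |v| = 1.0000.
cos θ = (u·v)/(|u||v|) = -0.5324, so θ = 122.17°.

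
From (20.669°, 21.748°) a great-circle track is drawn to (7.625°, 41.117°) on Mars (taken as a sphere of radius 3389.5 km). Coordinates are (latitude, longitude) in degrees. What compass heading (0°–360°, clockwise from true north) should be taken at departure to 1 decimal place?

With φ₁ = 0.3607, φ₂ = 0.1331, Δλ = 0.3381 rad, the forward-azimuth formula gives
θ = atan2( sin Δλ cos φ₂ , cos φ₁ sin φ₂ − sin φ₁ cos φ₂ cos Δλ ) = atan2(0.3287, -0.2059) = 122.06°.
So the initial bearing is 122.1°.

122.1°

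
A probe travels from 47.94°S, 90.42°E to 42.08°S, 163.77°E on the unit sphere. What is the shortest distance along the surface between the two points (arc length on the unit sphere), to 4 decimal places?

0.8763

In radians: φ₁ = -0.8367, φ₂ = -0.7344, Δλ = 73.350° = 1.2802 rad.
cos c = sin φ₁ sin φ₂ + cos φ₁ cos φ₂ cos Δλ = (-0.7424)(-0.6702) + (0.6699)(0.7422)(0.2865) = 0.64003,
so c = arccos(0.64003) = 0.87627 rad.
On the unit sphere the arc length equals the central angle: 0.8763.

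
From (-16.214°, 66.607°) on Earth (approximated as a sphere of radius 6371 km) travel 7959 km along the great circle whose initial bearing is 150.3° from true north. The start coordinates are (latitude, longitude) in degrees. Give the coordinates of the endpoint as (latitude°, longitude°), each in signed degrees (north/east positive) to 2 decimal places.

-61.59°, 147.74°

Angular distance δ = d/R = 7959/6371 = 1.24925 rad; initial bearing θ = 2.6232 rad.
sin φ₂ = sin φ₁ cos δ + cos φ₁ sin δ cos θ = (-0.2792)(0.3160) + (0.9602)(0.9487)(-0.8686) = -0.8796, so φ₂ = -61.59°.
Δλ = atan2(sin θ sin δ cos φ₁, cos δ − sin φ₁ sin φ₂) = atan2(0.4514, 0.0704) = 81.131°.
λ₂ = 66.607° + 81.131° = 147.74°.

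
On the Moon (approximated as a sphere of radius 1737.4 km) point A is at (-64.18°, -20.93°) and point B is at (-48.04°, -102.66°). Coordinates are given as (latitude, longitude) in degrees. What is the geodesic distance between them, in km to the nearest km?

1354 km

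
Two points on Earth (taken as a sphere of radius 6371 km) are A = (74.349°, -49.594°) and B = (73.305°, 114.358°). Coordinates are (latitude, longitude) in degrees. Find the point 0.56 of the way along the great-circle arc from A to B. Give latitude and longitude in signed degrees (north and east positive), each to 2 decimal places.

86.63°, 78.73°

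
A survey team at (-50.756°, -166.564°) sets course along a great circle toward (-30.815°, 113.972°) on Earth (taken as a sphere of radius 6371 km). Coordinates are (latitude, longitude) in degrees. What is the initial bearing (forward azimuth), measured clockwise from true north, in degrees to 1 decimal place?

256.5°

Δλ = -79.464° = -1.3869 rad.
y = sin Δλ · cos φ₂ = (-0.9831)(0.8588) = -0.8443
x = cos φ₁ sin φ₂ − sin φ₁ cos φ₂ cos Δλ = (0.6326)(-0.5123) − (-0.7745)(0.8588)(0.1829) = -0.2025
θ = atan2(y, x) = -103.48°; adding 360° gives 256.5°.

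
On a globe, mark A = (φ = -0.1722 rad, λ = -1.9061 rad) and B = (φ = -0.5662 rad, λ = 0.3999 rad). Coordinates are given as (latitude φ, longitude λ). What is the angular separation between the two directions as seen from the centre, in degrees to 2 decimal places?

117.76°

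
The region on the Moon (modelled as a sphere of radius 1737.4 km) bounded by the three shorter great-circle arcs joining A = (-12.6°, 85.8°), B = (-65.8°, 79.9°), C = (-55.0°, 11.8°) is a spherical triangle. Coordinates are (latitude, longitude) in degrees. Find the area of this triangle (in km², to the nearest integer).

887769 km²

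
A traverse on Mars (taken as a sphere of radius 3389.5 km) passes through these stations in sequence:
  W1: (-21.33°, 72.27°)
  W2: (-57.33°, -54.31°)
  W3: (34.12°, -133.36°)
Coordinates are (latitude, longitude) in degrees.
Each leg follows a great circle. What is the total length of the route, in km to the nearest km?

11974 km

Leg W1→W2: central angle 1.5643 rad, distance 5302.1 km.
Leg W2→W3: central angle 1.9685 rad, distance 6672.2 km.
Total: 5302.1 + 6672.2 ≈ 11974 km.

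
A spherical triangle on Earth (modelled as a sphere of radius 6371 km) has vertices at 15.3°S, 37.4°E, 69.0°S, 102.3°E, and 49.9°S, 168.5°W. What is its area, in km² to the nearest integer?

2175045 km²

Side lengths (central angles): a = 0.7708, b = 1.9359, c = 1.1669 rad; semiperimeter s = 1.9368.
By l'Huilier's theorem, tan(E/4) = √[tan(s/2) tan((s−a)/2) tan((s−b)/2) tan((s−c)/2)], giving spherical excess E = 0.0536 rad.
Area = E·R² = 0.0536 × (6371)² ≈ 2175045 km².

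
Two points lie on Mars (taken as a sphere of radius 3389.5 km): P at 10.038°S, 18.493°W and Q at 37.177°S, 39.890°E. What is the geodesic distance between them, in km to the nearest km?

3484 km

With latitudes φ₁ = -10.038°, φ₂ = -37.177° and longitude difference Δλ = 58.383°:
cos c = sin φ₁ sin φ₂ + cos φ₁ cos φ₂ cos Δλ = (-0.1743)(-0.6043) + (0.9847)(0.7968)(0.5242) = 0.51663,
so c = arccos(0.51663) = 1.02788 rad.
Distance = R·c = 3389.5 × 1.0279 ≈ 3484 km.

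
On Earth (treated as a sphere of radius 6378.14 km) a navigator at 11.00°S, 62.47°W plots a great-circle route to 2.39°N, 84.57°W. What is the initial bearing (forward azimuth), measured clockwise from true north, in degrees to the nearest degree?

With φ₁ = -0.1920, φ₂ = 0.0417, Δλ = -0.3857 rad, the forward-azimuth formula gives
θ = atan2( sin Δλ cos φ₂ , cos φ₁ sin φ₂ − sin φ₁ cos φ₂ cos Δλ ) = atan2(-0.3759, 0.2176) = -59.94°.
Adding 360° brings this into [0°, 360°): 300°.

300°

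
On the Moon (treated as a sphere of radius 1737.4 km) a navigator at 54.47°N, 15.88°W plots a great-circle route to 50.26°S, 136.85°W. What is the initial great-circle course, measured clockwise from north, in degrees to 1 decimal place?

With φ₁ = 0.9507, φ₂ = -0.8772, Δλ = -2.1113 rad, the forward-azimuth formula gives
θ = atan2( sin Δλ cos φ₂ , cos φ₁ sin φ₂ − sin φ₁ cos φ₂ cos Δλ ) = atan2(-0.5482, -0.1791) = -108.10°.
Adding 360° brings this into [0°, 360°): 251.9°.

251.9°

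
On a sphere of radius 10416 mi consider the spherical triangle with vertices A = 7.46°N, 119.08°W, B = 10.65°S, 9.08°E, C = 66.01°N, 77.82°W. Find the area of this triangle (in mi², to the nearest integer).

Side lengths (central angles): a = 1.7186, b = 1.1355, c = 2.2473 rad; semiperimeter s = 2.5507.
By l'Huilier's theorem, tan(E/4) = √[tan(s/2) tan((s−a)/2) tan((s−b)/2) tan((s−c)/2)], giving spherical excess E = 1.6436 rad.
Area = E·R² = 1.6436 × (10416)² ≈ 178316139 mi².

178316139 mi²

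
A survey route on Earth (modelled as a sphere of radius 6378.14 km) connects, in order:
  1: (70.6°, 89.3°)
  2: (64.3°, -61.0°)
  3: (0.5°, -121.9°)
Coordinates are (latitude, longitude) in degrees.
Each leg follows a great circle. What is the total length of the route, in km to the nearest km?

13460 km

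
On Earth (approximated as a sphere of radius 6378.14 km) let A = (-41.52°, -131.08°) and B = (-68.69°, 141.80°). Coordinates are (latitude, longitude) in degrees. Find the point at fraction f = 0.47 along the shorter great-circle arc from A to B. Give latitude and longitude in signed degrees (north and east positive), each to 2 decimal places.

Central angle δ = 0.8877 rad. Interpolating on the sphere with fraction f = 0.47:
P = [sin((1−f)δ)·A + sin(fδ)·B] / sin δ = 0.5844·A + 0.5224·B in Cartesian coordinates,
giving P = (-0.4368, -0.2124, -0.8741), i.e. latitude -60.94°, longitude -154.06°.

-60.94°, -154.06°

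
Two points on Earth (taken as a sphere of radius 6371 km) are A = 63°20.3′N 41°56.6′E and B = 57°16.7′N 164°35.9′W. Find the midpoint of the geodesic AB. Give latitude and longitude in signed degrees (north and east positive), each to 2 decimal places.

The central angle between A and B is δ = 1.0065 rad.
With f = 0.5, the slerp weights are sin((1−f)δ)/sin δ = 0.5708 and sin(fδ)/sin δ = 0.5708.
Weighted sum of the unit vectors: (0.5708)·(0.3338,0.2999,0.8937) + (0.5708)·(-0.5211,-0.1436,0.8413) = (-0.1070, 0.0892, 0.9903).
Converting back: φ = atan2(z, √(x²+y²)) = 81.99°, λ = atan2(y, x) = 140.16°.

81.99°, 140.16°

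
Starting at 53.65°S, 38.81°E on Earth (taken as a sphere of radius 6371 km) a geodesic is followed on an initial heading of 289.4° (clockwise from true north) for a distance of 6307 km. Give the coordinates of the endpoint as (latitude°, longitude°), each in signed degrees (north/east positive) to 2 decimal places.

Angular distance δ = d/R = 6307/6371 = 0.98995 rad; initial bearing θ = 5.0510 rad.
sin φ₂ = sin φ₁ cos δ + cos φ₁ sin δ cos θ = (-0.8054)(0.5487) + (0.5927)(0.8360)(0.3322) = -0.2774, so φ₂ = -16.10°.
Δλ = atan2(sin θ sin δ cos φ₁, cos δ − sin φ₁ sin φ₂) = atan2(-0.4674, 0.3253) = -55.159°.
λ₂ = 38.810° − 55.159° = -16.35°.

-16.10°, -16.35°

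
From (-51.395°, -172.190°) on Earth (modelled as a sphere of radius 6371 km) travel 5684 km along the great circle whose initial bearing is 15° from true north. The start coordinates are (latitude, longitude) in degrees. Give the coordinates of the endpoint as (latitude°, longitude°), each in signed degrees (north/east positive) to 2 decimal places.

-1.23°, -160.56°

Angular distance δ = d/R = 5684/6371 = 0.89217 rad; initial bearing θ = 0.2618 rad.
sin φ₂ = sin φ₁ cos δ + cos φ₁ sin δ cos θ = (-0.7815)(0.6277) + (0.6239)(0.7784)(0.9659) = -0.0214, so φ₂ = -1.23°.
Δλ = atan2(sin θ sin δ cos φ₁, cos δ − sin φ₁ sin φ₂) = atan2(0.1257, 0.6110) = 11.626°.
λ₂ = -172.190° + 11.626° = -160.56°.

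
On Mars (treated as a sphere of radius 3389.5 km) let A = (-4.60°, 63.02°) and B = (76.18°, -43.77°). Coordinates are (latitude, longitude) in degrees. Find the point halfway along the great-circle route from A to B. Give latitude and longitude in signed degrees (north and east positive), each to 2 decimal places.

Central angle δ = 1.7180 rad. Interpolating on the sphere with fraction f = 0.5:
P = [sin((1−f)δ)·A + sin(fδ)·B] / sin δ = 0.7655·A + 0.7655·B in Cartesian coordinates,
giving P = (0.4782, 0.5535, 0.6819), i.e. latitude 42.99°, longitude 49.17°.

42.99°, 49.17°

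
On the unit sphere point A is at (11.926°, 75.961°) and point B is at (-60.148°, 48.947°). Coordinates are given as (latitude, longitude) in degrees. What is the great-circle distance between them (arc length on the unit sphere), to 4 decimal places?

1.3133

With latitudes φ₁ = 11.926°, φ₂ = -60.148° and longitude difference Δλ = -27.014°:
cos c = sin φ₁ sin φ₂ + cos φ₁ cos φ₂ cos Δλ = (0.2066)(-0.8673) + (0.9784)(0.4978)(0.8909) = 0.25465,
so c = arccos(0.25465) = 1.31331 rad.
On the unit sphere the arc length equals the central angle: 1.3133.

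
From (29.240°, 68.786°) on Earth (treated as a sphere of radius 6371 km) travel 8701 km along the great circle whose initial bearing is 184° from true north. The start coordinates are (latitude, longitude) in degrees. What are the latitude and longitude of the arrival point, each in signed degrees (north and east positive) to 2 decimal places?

-48.83°, 62.83°

Angular distance δ = d/R = 8701/6371 = 1.36572 rad; initial bearing θ = 3.2114 rad.
sin φ₂ = sin φ₁ cos δ + cos φ₁ sin δ cos θ = (0.4885)(0.2036) + (0.8726)(0.9790)(-0.9976) = -0.7527, so φ₂ = -48.83°.
Δλ = atan2(sin θ sin δ cos φ₁, cos δ − sin φ₁ sin φ₂) = atan2(-0.0596, 0.5713) = -5.955°.
λ₂ = 68.786° − 5.955° = 62.83°.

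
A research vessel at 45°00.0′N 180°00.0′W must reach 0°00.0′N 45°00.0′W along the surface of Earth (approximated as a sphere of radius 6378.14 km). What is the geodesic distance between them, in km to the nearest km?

With latitudes φ₁ = 45.000°, φ₂ = 0.000° and longitude difference Δλ = 135.000°:
Haversine: a = sin²(Δφ/2) + cos φ₁ cos φ₂ sin²(Δλ/2) = 0.1464 + (0.7071)(1.0000)(0.8536) = 0.75000.
Central angle c = 2·arcsin(√a) = 2.09440 rad.
Distance = R·c = 6378.14 × 2.0944 ≈ 13358 km.

13358 km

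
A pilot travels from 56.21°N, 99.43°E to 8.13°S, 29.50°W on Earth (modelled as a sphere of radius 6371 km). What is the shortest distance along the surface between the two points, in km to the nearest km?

13078 km

In radians: φ₁ = 0.9810, φ₂ = -0.1419, Δλ = -128.930° = -2.2503 rad.
cos c = sin φ₁ sin φ₂ + cos φ₁ cos φ₂ cos Δλ = (0.8311)(-0.1414) + (0.5562)(0.9899)(-0.6284) = -0.46349,
so c = arccos(-0.46349) = 2.05272 rad.
Distance = R·c = 6371 × 2.0527 ≈ 13078 km.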